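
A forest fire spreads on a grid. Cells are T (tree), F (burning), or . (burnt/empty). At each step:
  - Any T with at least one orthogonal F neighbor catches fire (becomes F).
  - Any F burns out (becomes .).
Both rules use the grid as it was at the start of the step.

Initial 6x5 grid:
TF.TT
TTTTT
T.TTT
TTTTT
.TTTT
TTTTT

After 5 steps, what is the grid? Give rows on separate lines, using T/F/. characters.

Step 1: 2 trees catch fire, 1 burn out
  F..TT
  TFTTT
  T.TTT
  TTTTT
  .TTTT
  TTTTT
Step 2: 2 trees catch fire, 2 burn out
  ...TT
  F.FTT
  T.TTT
  TTTTT
  .TTTT
  TTTTT
Step 3: 3 trees catch fire, 2 burn out
  ...TT
  ...FT
  F.FTT
  TTTTT
  .TTTT
  TTTTT
Step 4: 5 trees catch fire, 3 burn out
  ...FT
  ....F
  ...FT
  FTFTT
  .TTTT
  TTTTT
Step 5: 5 trees catch fire, 5 burn out
  ....F
  .....
  ....F
  .F.FT
  .TFTT
  TTTTT

....F
.....
....F
.F.FT
.TFTT
TTTTT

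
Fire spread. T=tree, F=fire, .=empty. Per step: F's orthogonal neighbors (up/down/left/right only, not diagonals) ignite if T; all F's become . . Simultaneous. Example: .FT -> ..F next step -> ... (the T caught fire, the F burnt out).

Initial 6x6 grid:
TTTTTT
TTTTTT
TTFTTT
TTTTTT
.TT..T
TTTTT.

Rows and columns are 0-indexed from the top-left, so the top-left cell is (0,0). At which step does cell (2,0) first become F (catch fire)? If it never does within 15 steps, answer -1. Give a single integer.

Step 1: cell (2,0)='T' (+4 fires, +1 burnt)
Step 2: cell (2,0)='F' (+8 fires, +4 burnt)
  -> target ignites at step 2
Step 3: cell (2,0)='.' (+9 fires, +8 burnt)
Step 4: cell (2,0)='.' (+6 fires, +9 burnt)
Step 5: cell (2,0)='.' (+4 fires, +6 burnt)
Step 6: cell (2,0)='.' (+0 fires, +4 burnt)
  fire out at step 6

2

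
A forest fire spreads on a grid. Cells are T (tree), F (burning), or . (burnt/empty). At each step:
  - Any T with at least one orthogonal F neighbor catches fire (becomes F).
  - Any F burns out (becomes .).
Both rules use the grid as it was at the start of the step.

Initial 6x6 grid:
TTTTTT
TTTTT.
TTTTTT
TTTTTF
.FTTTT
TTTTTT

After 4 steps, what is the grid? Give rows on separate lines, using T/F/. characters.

Step 1: 6 trees catch fire, 2 burn out
  TTTTTT
  TTTTT.
  TTTTTF
  TFTTF.
  ..FTTF
  TFTTTT
Step 2: 10 trees catch fire, 6 burn out
  TTTTTT
  TTTTT.
  TFTTF.
  F.FF..
  ...FF.
  F.FTTF
Step 3: 7 trees catch fire, 10 burn out
  TTTTTT
  TFTTF.
  F.FF..
  ......
  ......
  ...FF.
Step 4: 5 trees catch fire, 7 burn out
  TFTTFT
  F.FF..
  ......
  ......
  ......
  ......

TFTTFT
F.FF..
......
......
......
......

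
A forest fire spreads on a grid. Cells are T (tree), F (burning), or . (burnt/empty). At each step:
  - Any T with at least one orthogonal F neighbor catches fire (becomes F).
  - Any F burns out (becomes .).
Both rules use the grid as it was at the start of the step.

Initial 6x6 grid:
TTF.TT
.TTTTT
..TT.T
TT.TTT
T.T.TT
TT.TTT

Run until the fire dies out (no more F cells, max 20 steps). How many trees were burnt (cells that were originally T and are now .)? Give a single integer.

Step 1: +2 fires, +1 burnt (F count now 2)
Step 2: +4 fires, +2 burnt (F count now 4)
Step 3: +2 fires, +4 burnt (F count now 2)
Step 4: +3 fires, +2 burnt (F count now 3)
Step 5: +3 fires, +3 burnt (F count now 3)
Step 6: +2 fires, +3 burnt (F count now 2)
Step 7: +2 fires, +2 burnt (F count now 2)
Step 8: +2 fires, +2 burnt (F count now 2)
Step 9: +0 fires, +2 burnt (F count now 0)
Fire out after step 9
Initially T: 26, now '.': 30
Total burnt (originally-T cells now '.'): 20

Answer: 20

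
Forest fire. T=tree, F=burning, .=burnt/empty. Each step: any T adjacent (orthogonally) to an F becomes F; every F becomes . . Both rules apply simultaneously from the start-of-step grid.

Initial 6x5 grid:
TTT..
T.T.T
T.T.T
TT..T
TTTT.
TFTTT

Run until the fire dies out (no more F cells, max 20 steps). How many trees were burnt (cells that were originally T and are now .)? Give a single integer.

Step 1: +3 fires, +1 burnt (F count now 3)
Step 2: +4 fires, +3 burnt (F count now 4)
Step 3: +3 fires, +4 burnt (F count now 3)
Step 4: +1 fires, +3 burnt (F count now 1)
Step 5: +1 fires, +1 burnt (F count now 1)
Step 6: +1 fires, +1 burnt (F count now 1)
Step 7: +1 fires, +1 burnt (F count now 1)
Step 8: +1 fires, +1 burnt (F count now 1)
Step 9: +1 fires, +1 burnt (F count now 1)
Step 10: +1 fires, +1 burnt (F count now 1)
Step 11: +0 fires, +1 burnt (F count now 0)
Fire out after step 11
Initially T: 20, now '.': 27
Total burnt (originally-T cells now '.'): 17

Answer: 17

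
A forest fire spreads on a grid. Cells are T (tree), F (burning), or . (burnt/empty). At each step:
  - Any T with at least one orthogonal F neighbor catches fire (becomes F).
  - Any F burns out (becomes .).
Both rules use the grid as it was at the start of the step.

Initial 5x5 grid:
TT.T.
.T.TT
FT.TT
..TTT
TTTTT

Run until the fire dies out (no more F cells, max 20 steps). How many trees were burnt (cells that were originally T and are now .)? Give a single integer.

Answer: 4

Derivation:
Step 1: +1 fires, +1 burnt (F count now 1)
Step 2: +1 fires, +1 burnt (F count now 1)
Step 3: +1 fires, +1 burnt (F count now 1)
Step 4: +1 fires, +1 burnt (F count now 1)
Step 5: +0 fires, +1 burnt (F count now 0)
Fire out after step 5
Initially T: 17, now '.': 12
Total burnt (originally-T cells now '.'): 4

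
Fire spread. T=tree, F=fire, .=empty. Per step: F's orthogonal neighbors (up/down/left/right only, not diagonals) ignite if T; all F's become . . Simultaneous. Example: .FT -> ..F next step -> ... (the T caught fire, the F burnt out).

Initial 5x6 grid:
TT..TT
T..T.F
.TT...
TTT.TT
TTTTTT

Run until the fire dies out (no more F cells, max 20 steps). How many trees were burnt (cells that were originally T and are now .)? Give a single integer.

Answer: 2

Derivation:
Step 1: +1 fires, +1 burnt (F count now 1)
Step 2: +1 fires, +1 burnt (F count now 1)
Step 3: +0 fires, +1 burnt (F count now 0)
Fire out after step 3
Initially T: 19, now '.': 13
Total burnt (originally-T cells now '.'): 2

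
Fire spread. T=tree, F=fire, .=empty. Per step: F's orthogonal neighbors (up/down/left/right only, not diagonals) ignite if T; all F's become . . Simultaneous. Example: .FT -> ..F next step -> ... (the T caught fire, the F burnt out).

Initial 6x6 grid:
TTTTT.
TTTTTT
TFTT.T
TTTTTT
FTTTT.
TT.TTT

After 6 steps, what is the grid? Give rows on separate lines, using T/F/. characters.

Step 1: 7 trees catch fire, 2 burn out
  TTTTT.
  TFTTTT
  F.FT.T
  FFTTTT
  .FTTT.
  FT.TTT
Step 2: 7 trees catch fire, 7 burn out
  TFTTT.
  F.FTTT
  ...F.T
  ..FTTT
  ..FTT.
  .F.TTT
Step 3: 5 trees catch fire, 7 burn out
  F.FTT.
  ...FTT
  .....T
  ...FTT
  ...FT.
  ...TTT
Step 4: 5 trees catch fire, 5 burn out
  ...FT.
  ....FT
  .....T
  ....FT
  ....F.
  ...FTT
Step 5: 4 trees catch fire, 5 burn out
  ....F.
  .....F
  .....T
  .....F
  ......
  ....FT
Step 6: 2 trees catch fire, 4 burn out
  ......
  ......
  .....F
  ......
  ......
  .....F

......
......
.....F
......
......
.....F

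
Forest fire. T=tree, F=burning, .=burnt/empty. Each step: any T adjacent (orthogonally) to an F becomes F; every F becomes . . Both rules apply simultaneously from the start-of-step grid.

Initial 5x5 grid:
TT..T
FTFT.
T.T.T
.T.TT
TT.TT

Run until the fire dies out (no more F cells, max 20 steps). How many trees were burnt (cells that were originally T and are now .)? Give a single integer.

Answer: 6

Derivation:
Step 1: +5 fires, +2 burnt (F count now 5)
Step 2: +1 fires, +5 burnt (F count now 1)
Step 3: +0 fires, +1 burnt (F count now 0)
Fire out after step 3
Initially T: 15, now '.': 16
Total burnt (originally-T cells now '.'): 6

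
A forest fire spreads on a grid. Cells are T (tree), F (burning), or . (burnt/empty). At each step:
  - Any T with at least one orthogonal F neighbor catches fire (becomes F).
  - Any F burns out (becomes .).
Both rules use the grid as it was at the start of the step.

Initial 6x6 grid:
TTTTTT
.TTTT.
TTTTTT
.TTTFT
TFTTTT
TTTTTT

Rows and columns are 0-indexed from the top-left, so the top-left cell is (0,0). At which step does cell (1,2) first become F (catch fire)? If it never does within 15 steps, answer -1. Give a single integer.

Step 1: cell (1,2)='T' (+8 fires, +2 burnt)
Step 2: cell (1,2)='T' (+10 fires, +8 burnt)
Step 3: cell (1,2)='T' (+7 fires, +10 burnt)
Step 4: cell (1,2)='F' (+4 fires, +7 burnt)
  -> target ignites at step 4
Step 5: cell (1,2)='.' (+2 fires, +4 burnt)
Step 6: cell (1,2)='.' (+0 fires, +2 burnt)
  fire out at step 6

4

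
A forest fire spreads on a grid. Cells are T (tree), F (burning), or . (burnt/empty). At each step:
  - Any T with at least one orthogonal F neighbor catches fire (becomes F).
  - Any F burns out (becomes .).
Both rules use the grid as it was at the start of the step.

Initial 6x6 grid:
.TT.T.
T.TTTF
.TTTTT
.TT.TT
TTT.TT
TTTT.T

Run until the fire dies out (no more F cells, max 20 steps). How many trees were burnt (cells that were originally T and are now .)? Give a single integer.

Answer: 25

Derivation:
Step 1: +2 fires, +1 burnt (F count now 2)
Step 2: +4 fires, +2 burnt (F count now 4)
Step 3: +4 fires, +4 burnt (F count now 4)
Step 4: +4 fires, +4 burnt (F count now 4)
Step 5: +3 fires, +4 burnt (F count now 3)
Step 6: +2 fires, +3 burnt (F count now 2)
Step 7: +2 fires, +2 burnt (F count now 2)
Step 8: +3 fires, +2 burnt (F count now 3)
Step 9: +1 fires, +3 burnt (F count now 1)
Step 10: +0 fires, +1 burnt (F count now 0)
Fire out after step 10
Initially T: 26, now '.': 35
Total burnt (originally-T cells now '.'): 25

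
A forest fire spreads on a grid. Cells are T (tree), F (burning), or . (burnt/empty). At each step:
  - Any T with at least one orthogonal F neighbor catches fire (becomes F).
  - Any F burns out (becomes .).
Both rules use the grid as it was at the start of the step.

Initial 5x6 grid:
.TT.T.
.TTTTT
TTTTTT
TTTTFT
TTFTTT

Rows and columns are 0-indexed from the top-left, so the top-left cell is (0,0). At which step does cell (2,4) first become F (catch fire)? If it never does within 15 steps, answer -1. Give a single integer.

Step 1: cell (2,4)='F' (+7 fires, +2 burnt)
  -> target ignites at step 1
Step 2: cell (2,4)='.' (+7 fires, +7 burnt)
Step 3: cell (2,4)='.' (+6 fires, +7 burnt)
Step 4: cell (2,4)='.' (+3 fires, +6 burnt)
Step 5: cell (2,4)='.' (+1 fires, +3 burnt)
Step 6: cell (2,4)='.' (+0 fires, +1 burnt)
  fire out at step 6

1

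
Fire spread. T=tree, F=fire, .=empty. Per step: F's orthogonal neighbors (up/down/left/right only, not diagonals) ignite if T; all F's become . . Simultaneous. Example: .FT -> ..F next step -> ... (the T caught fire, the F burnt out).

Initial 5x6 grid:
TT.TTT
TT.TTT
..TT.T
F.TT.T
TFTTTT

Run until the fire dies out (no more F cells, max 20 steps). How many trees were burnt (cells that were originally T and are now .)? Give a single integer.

Answer: 17

Derivation:
Step 1: +2 fires, +2 burnt (F count now 2)
Step 2: +2 fires, +2 burnt (F count now 2)
Step 3: +3 fires, +2 burnt (F count now 3)
Step 4: +2 fires, +3 burnt (F count now 2)
Step 5: +2 fires, +2 burnt (F count now 2)
Step 6: +3 fires, +2 burnt (F count now 3)
Step 7: +2 fires, +3 burnt (F count now 2)
Step 8: +1 fires, +2 burnt (F count now 1)
Step 9: +0 fires, +1 burnt (F count now 0)
Fire out after step 9
Initially T: 21, now '.': 26
Total burnt (originally-T cells now '.'): 17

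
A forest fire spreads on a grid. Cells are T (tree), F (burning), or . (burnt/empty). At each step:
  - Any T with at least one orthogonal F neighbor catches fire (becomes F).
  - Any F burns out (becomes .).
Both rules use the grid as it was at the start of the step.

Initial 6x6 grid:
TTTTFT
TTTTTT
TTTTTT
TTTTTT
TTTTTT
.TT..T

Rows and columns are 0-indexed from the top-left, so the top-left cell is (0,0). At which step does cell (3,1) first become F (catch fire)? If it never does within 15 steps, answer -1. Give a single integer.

Step 1: cell (3,1)='T' (+3 fires, +1 burnt)
Step 2: cell (3,1)='T' (+4 fires, +3 burnt)
Step 3: cell (3,1)='T' (+5 fires, +4 burnt)
Step 4: cell (3,1)='T' (+6 fires, +5 burnt)
Step 5: cell (3,1)='T' (+5 fires, +6 burnt)
Step 6: cell (3,1)='F' (+4 fires, +5 burnt)
  -> target ignites at step 6
Step 7: cell (3,1)='.' (+3 fires, +4 burnt)
Step 8: cell (3,1)='.' (+2 fires, +3 burnt)
Step 9: cell (3,1)='.' (+0 fires, +2 burnt)
  fire out at step 9

6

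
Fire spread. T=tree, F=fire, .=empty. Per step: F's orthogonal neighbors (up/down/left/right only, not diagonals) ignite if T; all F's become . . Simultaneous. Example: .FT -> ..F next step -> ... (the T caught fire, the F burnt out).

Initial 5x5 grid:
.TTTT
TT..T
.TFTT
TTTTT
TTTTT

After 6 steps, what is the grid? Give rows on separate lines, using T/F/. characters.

Step 1: 3 trees catch fire, 1 burn out
  .TTTT
  TT..T
  .F.FT
  TTFTT
  TTTTT
Step 2: 5 trees catch fire, 3 burn out
  .TTTT
  TF..T
  ....F
  TF.FT
  TTFTT
Step 3: 7 trees catch fire, 5 burn out
  .FTTT
  F...F
  .....
  F...F
  TF.FT
Step 4: 4 trees catch fire, 7 burn out
  ..FTF
  .....
  .....
  .....
  F...F
Step 5: 1 trees catch fire, 4 burn out
  ...F.
  .....
  .....
  .....
  .....
Step 6: 0 trees catch fire, 1 burn out
  .....
  .....
  .....
  .....
  .....

.....
.....
.....
.....
.....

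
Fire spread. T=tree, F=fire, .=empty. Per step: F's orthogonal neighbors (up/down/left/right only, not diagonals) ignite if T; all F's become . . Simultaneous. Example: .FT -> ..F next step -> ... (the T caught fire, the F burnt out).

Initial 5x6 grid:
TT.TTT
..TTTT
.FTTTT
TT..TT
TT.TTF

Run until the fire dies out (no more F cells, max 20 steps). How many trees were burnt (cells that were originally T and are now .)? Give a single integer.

Answer: 19

Derivation:
Step 1: +4 fires, +2 burnt (F count now 4)
Step 2: +7 fires, +4 burnt (F count now 7)
Step 3: +4 fires, +7 burnt (F count now 4)
Step 4: +3 fires, +4 burnt (F count now 3)
Step 5: +1 fires, +3 burnt (F count now 1)
Step 6: +0 fires, +1 burnt (F count now 0)
Fire out after step 6
Initially T: 21, now '.': 28
Total burnt (originally-T cells now '.'): 19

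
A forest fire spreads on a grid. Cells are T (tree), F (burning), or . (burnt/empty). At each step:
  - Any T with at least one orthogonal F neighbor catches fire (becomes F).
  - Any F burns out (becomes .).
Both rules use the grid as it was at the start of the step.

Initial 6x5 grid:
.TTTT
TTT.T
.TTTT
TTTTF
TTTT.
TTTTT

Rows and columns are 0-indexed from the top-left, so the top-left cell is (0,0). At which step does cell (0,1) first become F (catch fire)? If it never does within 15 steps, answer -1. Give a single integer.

Step 1: cell (0,1)='T' (+2 fires, +1 burnt)
Step 2: cell (0,1)='T' (+4 fires, +2 burnt)
Step 3: cell (0,1)='T' (+5 fires, +4 burnt)
Step 4: cell (0,1)='T' (+7 fires, +5 burnt)
Step 5: cell (0,1)='T' (+4 fires, +7 burnt)
Step 6: cell (0,1)='F' (+3 fires, +4 burnt)
  -> target ignites at step 6
Step 7: cell (0,1)='.' (+0 fires, +3 burnt)
  fire out at step 7

6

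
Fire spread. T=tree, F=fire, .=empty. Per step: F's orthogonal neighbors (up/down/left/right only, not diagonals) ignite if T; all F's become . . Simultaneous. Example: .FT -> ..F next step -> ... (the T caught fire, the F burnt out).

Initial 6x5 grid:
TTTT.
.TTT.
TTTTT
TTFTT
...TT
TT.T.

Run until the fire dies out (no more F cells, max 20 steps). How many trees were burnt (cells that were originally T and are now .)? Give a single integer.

Answer: 19

Derivation:
Step 1: +3 fires, +1 burnt (F count now 3)
Step 2: +6 fires, +3 burnt (F count now 6)
Step 3: +7 fires, +6 burnt (F count now 7)
Step 4: +2 fires, +7 burnt (F count now 2)
Step 5: +1 fires, +2 burnt (F count now 1)
Step 6: +0 fires, +1 burnt (F count now 0)
Fire out after step 6
Initially T: 21, now '.': 28
Total burnt (originally-T cells now '.'): 19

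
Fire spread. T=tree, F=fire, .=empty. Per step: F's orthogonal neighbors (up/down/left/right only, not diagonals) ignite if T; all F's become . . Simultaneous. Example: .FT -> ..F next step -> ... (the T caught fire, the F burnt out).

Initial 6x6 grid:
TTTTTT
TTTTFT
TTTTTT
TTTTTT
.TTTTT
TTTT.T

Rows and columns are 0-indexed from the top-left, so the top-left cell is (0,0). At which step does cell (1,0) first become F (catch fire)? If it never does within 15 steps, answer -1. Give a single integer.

Step 1: cell (1,0)='T' (+4 fires, +1 burnt)
Step 2: cell (1,0)='T' (+6 fires, +4 burnt)
Step 3: cell (1,0)='T' (+6 fires, +6 burnt)
Step 4: cell (1,0)='F' (+6 fires, +6 burnt)
  -> target ignites at step 4
Step 5: cell (1,0)='.' (+6 fires, +6 burnt)
Step 6: cell (1,0)='.' (+3 fires, +6 burnt)
Step 7: cell (1,0)='.' (+1 fires, +3 burnt)
Step 8: cell (1,0)='.' (+1 fires, +1 burnt)
Step 9: cell (1,0)='.' (+0 fires, +1 burnt)
  fire out at step 9

4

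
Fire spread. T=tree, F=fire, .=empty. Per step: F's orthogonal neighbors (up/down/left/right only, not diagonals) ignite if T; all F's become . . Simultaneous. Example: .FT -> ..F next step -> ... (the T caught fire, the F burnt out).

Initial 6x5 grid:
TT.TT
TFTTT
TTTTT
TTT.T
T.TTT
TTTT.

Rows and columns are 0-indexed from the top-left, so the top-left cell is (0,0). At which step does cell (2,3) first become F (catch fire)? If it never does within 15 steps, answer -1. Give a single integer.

Step 1: cell (2,3)='T' (+4 fires, +1 burnt)
Step 2: cell (2,3)='T' (+5 fires, +4 burnt)
Step 3: cell (2,3)='F' (+5 fires, +5 burnt)
  -> target ignites at step 3
Step 4: cell (2,3)='.' (+4 fires, +5 burnt)
Step 5: cell (2,3)='.' (+4 fires, +4 burnt)
Step 6: cell (2,3)='.' (+3 fires, +4 burnt)
Step 7: cell (2,3)='.' (+0 fires, +3 burnt)
  fire out at step 7

3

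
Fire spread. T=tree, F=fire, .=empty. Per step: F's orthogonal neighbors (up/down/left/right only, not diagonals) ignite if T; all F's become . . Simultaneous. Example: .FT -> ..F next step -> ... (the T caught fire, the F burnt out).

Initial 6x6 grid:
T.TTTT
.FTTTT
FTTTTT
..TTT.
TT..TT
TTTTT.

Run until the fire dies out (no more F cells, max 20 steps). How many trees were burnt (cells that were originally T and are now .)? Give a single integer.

Answer: 25

Derivation:
Step 1: +2 fires, +2 burnt (F count now 2)
Step 2: +3 fires, +2 burnt (F count now 3)
Step 3: +4 fires, +3 burnt (F count now 4)
Step 4: +4 fires, +4 burnt (F count now 4)
Step 5: +3 fires, +4 burnt (F count now 3)
Step 6: +1 fires, +3 burnt (F count now 1)
Step 7: +2 fires, +1 burnt (F count now 2)
Step 8: +1 fires, +2 burnt (F count now 1)
Step 9: +1 fires, +1 burnt (F count now 1)
Step 10: +1 fires, +1 burnt (F count now 1)
Step 11: +2 fires, +1 burnt (F count now 2)
Step 12: +1 fires, +2 burnt (F count now 1)
Step 13: +0 fires, +1 burnt (F count now 0)
Fire out after step 13
Initially T: 26, now '.': 35
Total burnt (originally-T cells now '.'): 25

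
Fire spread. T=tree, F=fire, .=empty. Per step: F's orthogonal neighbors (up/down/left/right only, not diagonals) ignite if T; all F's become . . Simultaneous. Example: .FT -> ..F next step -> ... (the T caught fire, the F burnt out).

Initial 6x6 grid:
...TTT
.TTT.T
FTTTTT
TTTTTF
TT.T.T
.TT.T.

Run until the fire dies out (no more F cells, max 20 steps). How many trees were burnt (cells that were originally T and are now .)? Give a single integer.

Answer: 23

Derivation:
Step 1: +5 fires, +2 burnt (F count now 5)
Step 2: +7 fires, +5 burnt (F count now 7)
Step 3: +6 fires, +7 burnt (F count now 6)
Step 4: +3 fires, +6 burnt (F count now 3)
Step 5: +2 fires, +3 burnt (F count now 2)
Step 6: +0 fires, +2 burnt (F count now 0)
Fire out after step 6
Initially T: 24, now '.': 35
Total burnt (originally-T cells now '.'): 23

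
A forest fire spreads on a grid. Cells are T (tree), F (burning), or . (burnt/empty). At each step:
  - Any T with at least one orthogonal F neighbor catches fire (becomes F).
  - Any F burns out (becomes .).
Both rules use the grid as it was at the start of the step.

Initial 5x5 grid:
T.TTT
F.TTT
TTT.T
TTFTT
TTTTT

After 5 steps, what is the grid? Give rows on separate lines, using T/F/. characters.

Step 1: 6 trees catch fire, 2 burn out
  F.TTT
  ..TTT
  FTF.T
  TF.FT
  TTFTT
Step 2: 6 trees catch fire, 6 burn out
  ..TTT
  ..FTT
  .F..T
  F...F
  TF.FT
Step 3: 5 trees catch fire, 6 burn out
  ..FTT
  ...FT
  ....F
  .....
  F...F
Step 4: 2 trees catch fire, 5 burn out
  ...FT
  ....F
  .....
  .....
  .....
Step 5: 1 trees catch fire, 2 burn out
  ....F
  .....
  .....
  .....
  .....

....F
.....
.....
.....
.....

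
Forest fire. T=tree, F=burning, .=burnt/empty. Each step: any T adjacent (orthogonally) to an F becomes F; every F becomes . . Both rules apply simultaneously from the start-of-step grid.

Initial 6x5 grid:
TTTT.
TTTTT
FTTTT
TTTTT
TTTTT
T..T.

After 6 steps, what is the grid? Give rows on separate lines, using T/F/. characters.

Step 1: 3 trees catch fire, 1 burn out
  TTTT.
  FTTTT
  .FTTT
  FTTTT
  TTTTT
  T..T.
Step 2: 5 trees catch fire, 3 burn out
  FTTT.
  .FTTT
  ..FTT
  .FTTT
  FTTTT
  T..T.
Step 3: 6 trees catch fire, 5 burn out
  .FTT.
  ..FTT
  ...FT
  ..FTT
  .FTTT
  F..T.
Step 4: 5 trees catch fire, 6 burn out
  ..FT.
  ...FT
  ....F
  ...FT
  ..FTT
  ...T.
Step 5: 4 trees catch fire, 5 burn out
  ...F.
  ....F
  .....
  ....F
  ...FT
  ...T.
Step 6: 2 trees catch fire, 4 burn out
  .....
  .....
  .....
  .....
  ....F
  ...F.

.....
.....
.....
.....
....F
...F.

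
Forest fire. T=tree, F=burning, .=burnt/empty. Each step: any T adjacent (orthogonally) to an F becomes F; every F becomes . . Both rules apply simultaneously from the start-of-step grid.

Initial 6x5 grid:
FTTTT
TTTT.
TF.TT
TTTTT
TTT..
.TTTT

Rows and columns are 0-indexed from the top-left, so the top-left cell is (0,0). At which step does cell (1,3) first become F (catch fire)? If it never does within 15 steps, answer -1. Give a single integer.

Step 1: cell (1,3)='T' (+5 fires, +2 burnt)
Step 2: cell (1,3)='T' (+5 fires, +5 burnt)
Step 3: cell (1,3)='F' (+6 fires, +5 burnt)
  -> target ignites at step 3
Step 4: cell (1,3)='.' (+4 fires, +6 burnt)
Step 5: cell (1,3)='.' (+2 fires, +4 burnt)
Step 6: cell (1,3)='.' (+1 fires, +2 burnt)
Step 7: cell (1,3)='.' (+0 fires, +1 burnt)
  fire out at step 7

3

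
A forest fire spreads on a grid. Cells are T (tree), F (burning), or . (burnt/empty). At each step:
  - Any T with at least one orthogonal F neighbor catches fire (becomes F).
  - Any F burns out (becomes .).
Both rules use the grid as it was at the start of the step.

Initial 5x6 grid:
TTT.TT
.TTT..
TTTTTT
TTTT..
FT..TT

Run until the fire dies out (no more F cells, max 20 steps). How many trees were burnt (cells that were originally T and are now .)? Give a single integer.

Step 1: +2 fires, +1 burnt (F count now 2)
Step 2: +2 fires, +2 burnt (F count now 2)
Step 3: +2 fires, +2 burnt (F count now 2)
Step 4: +3 fires, +2 burnt (F count now 3)
Step 5: +3 fires, +3 burnt (F count now 3)
Step 6: +4 fires, +3 burnt (F count now 4)
Step 7: +1 fires, +4 burnt (F count now 1)
Step 8: +0 fires, +1 burnt (F count now 0)
Fire out after step 8
Initially T: 21, now '.': 26
Total burnt (originally-T cells now '.'): 17

Answer: 17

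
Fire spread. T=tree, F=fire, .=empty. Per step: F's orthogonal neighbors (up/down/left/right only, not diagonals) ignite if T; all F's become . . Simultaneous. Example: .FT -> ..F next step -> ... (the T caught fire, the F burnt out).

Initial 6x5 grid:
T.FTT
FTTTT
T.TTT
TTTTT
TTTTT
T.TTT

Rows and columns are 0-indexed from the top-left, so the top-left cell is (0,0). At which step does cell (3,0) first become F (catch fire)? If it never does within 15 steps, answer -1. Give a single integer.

Step 1: cell (3,0)='T' (+5 fires, +2 burnt)
Step 2: cell (3,0)='F' (+4 fires, +5 burnt)
  -> target ignites at step 2
Step 3: cell (3,0)='.' (+5 fires, +4 burnt)
Step 4: cell (3,0)='.' (+5 fires, +5 burnt)
Step 5: cell (3,0)='.' (+3 fires, +5 burnt)
Step 6: cell (3,0)='.' (+2 fires, +3 burnt)
Step 7: cell (3,0)='.' (+1 fires, +2 burnt)
Step 8: cell (3,0)='.' (+0 fires, +1 burnt)
  fire out at step 8

2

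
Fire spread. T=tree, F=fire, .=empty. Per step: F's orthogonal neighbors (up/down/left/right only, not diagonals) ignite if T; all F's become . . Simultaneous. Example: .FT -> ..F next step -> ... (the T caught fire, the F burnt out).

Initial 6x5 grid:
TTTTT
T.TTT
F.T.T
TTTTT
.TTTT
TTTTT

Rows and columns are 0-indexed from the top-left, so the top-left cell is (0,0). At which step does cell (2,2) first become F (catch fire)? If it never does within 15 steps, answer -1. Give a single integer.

Step 1: cell (2,2)='T' (+2 fires, +1 burnt)
Step 2: cell (2,2)='T' (+2 fires, +2 burnt)
Step 3: cell (2,2)='T' (+3 fires, +2 burnt)
Step 4: cell (2,2)='F' (+5 fires, +3 burnt)
  -> target ignites at step 4
Step 5: cell (2,2)='.' (+6 fires, +5 burnt)
Step 6: cell (2,2)='.' (+5 fires, +6 burnt)
Step 7: cell (2,2)='.' (+2 fires, +5 burnt)
Step 8: cell (2,2)='.' (+0 fires, +2 burnt)
  fire out at step 8

4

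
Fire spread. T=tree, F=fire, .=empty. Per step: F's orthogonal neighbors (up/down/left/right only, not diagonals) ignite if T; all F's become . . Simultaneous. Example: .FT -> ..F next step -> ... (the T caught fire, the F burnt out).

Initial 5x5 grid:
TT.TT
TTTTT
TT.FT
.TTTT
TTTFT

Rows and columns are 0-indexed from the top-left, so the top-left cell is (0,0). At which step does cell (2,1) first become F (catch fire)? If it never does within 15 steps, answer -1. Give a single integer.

Step 1: cell (2,1)='T' (+5 fires, +2 burnt)
Step 2: cell (2,1)='T' (+6 fires, +5 burnt)
Step 3: cell (2,1)='T' (+4 fires, +6 burnt)
Step 4: cell (2,1)='F' (+3 fires, +4 burnt)
  -> target ignites at step 4
Step 5: cell (2,1)='.' (+2 fires, +3 burnt)
Step 6: cell (2,1)='.' (+0 fires, +2 burnt)
  fire out at step 6

4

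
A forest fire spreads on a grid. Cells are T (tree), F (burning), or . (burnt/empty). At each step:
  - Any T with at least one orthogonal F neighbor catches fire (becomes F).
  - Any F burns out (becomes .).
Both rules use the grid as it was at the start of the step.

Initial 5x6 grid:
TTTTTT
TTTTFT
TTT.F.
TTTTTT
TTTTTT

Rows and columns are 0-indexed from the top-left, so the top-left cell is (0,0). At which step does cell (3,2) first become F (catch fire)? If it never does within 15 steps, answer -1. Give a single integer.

Step 1: cell (3,2)='T' (+4 fires, +2 burnt)
Step 2: cell (3,2)='T' (+6 fires, +4 burnt)
Step 3: cell (3,2)='F' (+6 fires, +6 burnt)
  -> target ignites at step 3
Step 4: cell (3,2)='.' (+5 fires, +6 burnt)
Step 5: cell (3,2)='.' (+4 fires, +5 burnt)
Step 6: cell (3,2)='.' (+1 fires, +4 burnt)
Step 7: cell (3,2)='.' (+0 fires, +1 burnt)
  fire out at step 7

3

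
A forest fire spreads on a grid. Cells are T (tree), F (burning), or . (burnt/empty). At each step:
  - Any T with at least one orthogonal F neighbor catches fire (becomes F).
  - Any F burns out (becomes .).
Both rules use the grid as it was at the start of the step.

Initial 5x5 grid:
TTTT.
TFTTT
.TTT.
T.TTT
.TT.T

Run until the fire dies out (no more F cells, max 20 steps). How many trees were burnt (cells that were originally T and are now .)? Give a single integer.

Answer: 17

Derivation:
Step 1: +4 fires, +1 burnt (F count now 4)
Step 2: +4 fires, +4 burnt (F count now 4)
Step 3: +4 fires, +4 burnt (F count now 4)
Step 4: +2 fires, +4 burnt (F count now 2)
Step 5: +2 fires, +2 burnt (F count now 2)
Step 6: +1 fires, +2 burnt (F count now 1)
Step 7: +0 fires, +1 burnt (F count now 0)
Fire out after step 7
Initially T: 18, now '.': 24
Total burnt (originally-T cells now '.'): 17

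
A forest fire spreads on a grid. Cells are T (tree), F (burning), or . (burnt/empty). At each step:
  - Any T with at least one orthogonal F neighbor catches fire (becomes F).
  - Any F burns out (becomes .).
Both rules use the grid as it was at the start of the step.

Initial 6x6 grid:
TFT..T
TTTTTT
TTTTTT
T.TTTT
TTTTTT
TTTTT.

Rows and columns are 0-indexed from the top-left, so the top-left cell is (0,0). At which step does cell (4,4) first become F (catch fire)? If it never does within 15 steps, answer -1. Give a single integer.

Step 1: cell (4,4)='T' (+3 fires, +1 burnt)
Step 2: cell (4,4)='T' (+3 fires, +3 burnt)
Step 3: cell (4,4)='T' (+3 fires, +3 burnt)
Step 4: cell (4,4)='T' (+4 fires, +3 burnt)
Step 5: cell (4,4)='T' (+5 fires, +4 burnt)
Step 6: cell (4,4)='T' (+7 fires, +5 burnt)
Step 7: cell (4,4)='F' (+4 fires, +7 burnt)
  -> target ignites at step 7
Step 8: cell (4,4)='.' (+2 fires, +4 burnt)
Step 9: cell (4,4)='.' (+0 fires, +2 burnt)
  fire out at step 9

7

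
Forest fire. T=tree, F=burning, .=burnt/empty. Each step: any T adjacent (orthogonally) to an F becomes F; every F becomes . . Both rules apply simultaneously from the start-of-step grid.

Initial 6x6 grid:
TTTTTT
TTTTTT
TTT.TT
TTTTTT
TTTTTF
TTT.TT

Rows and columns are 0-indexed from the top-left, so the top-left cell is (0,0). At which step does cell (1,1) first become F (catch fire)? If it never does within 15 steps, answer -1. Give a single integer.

Step 1: cell (1,1)='T' (+3 fires, +1 burnt)
Step 2: cell (1,1)='T' (+4 fires, +3 burnt)
Step 3: cell (1,1)='T' (+4 fires, +4 burnt)
Step 4: cell (1,1)='T' (+5 fires, +4 burnt)
Step 5: cell (1,1)='T' (+6 fires, +5 burnt)
Step 6: cell (1,1)='T' (+5 fires, +6 burnt)
Step 7: cell (1,1)='F' (+3 fires, +5 burnt)
  -> target ignites at step 7
Step 8: cell (1,1)='.' (+2 fires, +3 burnt)
Step 9: cell (1,1)='.' (+1 fires, +2 burnt)
Step 10: cell (1,1)='.' (+0 fires, +1 burnt)
  fire out at step 10

7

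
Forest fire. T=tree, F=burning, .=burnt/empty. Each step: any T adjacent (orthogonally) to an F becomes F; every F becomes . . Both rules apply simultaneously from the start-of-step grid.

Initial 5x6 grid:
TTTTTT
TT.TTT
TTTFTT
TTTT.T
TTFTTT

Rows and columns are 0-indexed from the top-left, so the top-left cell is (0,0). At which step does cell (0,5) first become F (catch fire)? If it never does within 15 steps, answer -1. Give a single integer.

Step 1: cell (0,5)='T' (+7 fires, +2 burnt)
Step 2: cell (0,5)='T' (+7 fires, +7 burnt)
Step 3: cell (0,5)='T' (+8 fires, +7 burnt)
Step 4: cell (0,5)='F' (+3 fires, +8 burnt)
  -> target ignites at step 4
Step 5: cell (0,5)='.' (+1 fires, +3 burnt)
Step 6: cell (0,5)='.' (+0 fires, +1 burnt)
  fire out at step 6

4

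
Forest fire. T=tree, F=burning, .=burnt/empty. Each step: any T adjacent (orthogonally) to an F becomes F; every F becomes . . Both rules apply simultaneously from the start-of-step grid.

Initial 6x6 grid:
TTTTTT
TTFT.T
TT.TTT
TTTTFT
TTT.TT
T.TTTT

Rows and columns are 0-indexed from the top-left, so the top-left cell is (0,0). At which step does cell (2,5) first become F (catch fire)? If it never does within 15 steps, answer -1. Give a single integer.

Step 1: cell (2,5)='T' (+7 fires, +2 burnt)
Step 2: cell (2,5)='F' (+9 fires, +7 burnt)
  -> target ignites at step 2
Step 3: cell (2,5)='.' (+8 fires, +9 burnt)
Step 4: cell (2,5)='.' (+4 fires, +8 burnt)
Step 5: cell (2,5)='.' (+1 fires, +4 burnt)
Step 6: cell (2,5)='.' (+1 fires, +1 burnt)
Step 7: cell (2,5)='.' (+0 fires, +1 burnt)
  fire out at step 7

2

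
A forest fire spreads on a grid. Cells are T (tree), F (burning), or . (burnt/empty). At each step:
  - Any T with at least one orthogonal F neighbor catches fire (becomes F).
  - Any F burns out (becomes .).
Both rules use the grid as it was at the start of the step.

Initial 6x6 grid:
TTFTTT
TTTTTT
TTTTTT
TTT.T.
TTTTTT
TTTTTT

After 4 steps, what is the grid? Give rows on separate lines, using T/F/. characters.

Step 1: 3 trees catch fire, 1 burn out
  TF.FTT
  TTFTTT
  TTTTTT
  TTT.T.
  TTTTTT
  TTTTTT
Step 2: 5 trees catch fire, 3 burn out
  F...FT
  TF.FTT
  TTFTTT
  TTT.T.
  TTTTTT
  TTTTTT
Step 3: 6 trees catch fire, 5 burn out
  .....F
  F...FT
  TF.FTT
  TTF.T.
  TTTTTT
  TTTTTT
Step 4: 5 trees catch fire, 6 burn out
  ......
  .....F
  F...FT
  TF..T.
  TTFTTT
  TTTTTT

......
.....F
F...FT
TF..T.
TTFTTT
TTTTTT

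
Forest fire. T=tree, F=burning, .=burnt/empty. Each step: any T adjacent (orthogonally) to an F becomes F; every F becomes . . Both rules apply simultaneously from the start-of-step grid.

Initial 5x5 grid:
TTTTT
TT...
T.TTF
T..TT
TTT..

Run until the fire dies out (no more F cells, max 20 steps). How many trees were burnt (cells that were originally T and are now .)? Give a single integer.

Step 1: +2 fires, +1 burnt (F count now 2)
Step 2: +2 fires, +2 burnt (F count now 2)
Step 3: +0 fires, +2 burnt (F count now 0)
Fire out after step 3
Initially T: 16, now '.': 13
Total burnt (originally-T cells now '.'): 4

Answer: 4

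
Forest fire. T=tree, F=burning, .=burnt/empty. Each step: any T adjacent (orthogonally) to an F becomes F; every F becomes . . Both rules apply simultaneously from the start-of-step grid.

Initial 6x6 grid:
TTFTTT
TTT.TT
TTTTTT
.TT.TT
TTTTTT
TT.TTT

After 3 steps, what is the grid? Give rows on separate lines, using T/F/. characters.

Step 1: 3 trees catch fire, 1 burn out
  TF.FTT
  TTF.TT
  TTTTTT
  .TT.TT
  TTTTTT
  TT.TTT
Step 2: 4 trees catch fire, 3 burn out
  F...FT
  TF..TT
  TTFTTT
  .TT.TT
  TTTTTT
  TT.TTT
Step 3: 6 trees catch fire, 4 burn out
  .....F
  F...FT
  TF.FTT
  .TF.TT
  TTTTTT
  TT.TTT

.....F
F...FT
TF.FTT
.TF.TT
TTTTTT
TT.TTT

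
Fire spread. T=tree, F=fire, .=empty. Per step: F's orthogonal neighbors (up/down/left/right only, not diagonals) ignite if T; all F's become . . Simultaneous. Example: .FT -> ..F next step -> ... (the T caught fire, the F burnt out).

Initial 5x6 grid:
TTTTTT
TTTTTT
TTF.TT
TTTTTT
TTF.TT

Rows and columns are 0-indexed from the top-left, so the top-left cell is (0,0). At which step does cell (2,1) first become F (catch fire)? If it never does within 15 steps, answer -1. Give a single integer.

Step 1: cell (2,1)='F' (+4 fires, +2 burnt)
  -> target ignites at step 1
Step 2: cell (2,1)='.' (+7 fires, +4 burnt)
Step 3: cell (2,1)='.' (+6 fires, +7 burnt)
Step 4: cell (2,1)='.' (+6 fires, +6 burnt)
Step 5: cell (2,1)='.' (+3 fires, +6 burnt)
Step 6: cell (2,1)='.' (+0 fires, +3 burnt)
  fire out at step 6

1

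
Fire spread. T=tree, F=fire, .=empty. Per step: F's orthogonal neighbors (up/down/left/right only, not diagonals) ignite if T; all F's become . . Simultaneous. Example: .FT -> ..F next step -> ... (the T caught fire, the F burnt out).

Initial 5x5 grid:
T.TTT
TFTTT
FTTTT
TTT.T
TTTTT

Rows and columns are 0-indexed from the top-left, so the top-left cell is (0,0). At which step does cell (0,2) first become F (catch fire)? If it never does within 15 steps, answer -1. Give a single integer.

Step 1: cell (0,2)='T' (+4 fires, +2 burnt)
Step 2: cell (0,2)='F' (+6 fires, +4 burnt)
  -> target ignites at step 2
Step 3: cell (0,2)='.' (+5 fires, +6 burnt)
Step 4: cell (0,2)='.' (+3 fires, +5 burnt)
Step 5: cell (0,2)='.' (+2 fires, +3 burnt)
Step 6: cell (0,2)='.' (+1 fires, +2 burnt)
Step 7: cell (0,2)='.' (+0 fires, +1 burnt)
  fire out at step 7

2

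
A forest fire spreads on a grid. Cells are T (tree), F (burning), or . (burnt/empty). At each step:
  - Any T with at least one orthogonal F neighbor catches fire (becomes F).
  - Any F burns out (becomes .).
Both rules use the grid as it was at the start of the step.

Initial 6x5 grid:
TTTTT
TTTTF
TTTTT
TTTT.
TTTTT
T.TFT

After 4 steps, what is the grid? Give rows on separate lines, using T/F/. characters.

Step 1: 6 trees catch fire, 2 burn out
  TTTTF
  TTTF.
  TTTTF
  TTTT.
  TTTFT
  T.F.F
Step 2: 6 trees catch fire, 6 burn out
  TTTF.
  TTF..
  TTTF.
  TTTF.
  TTF.F
  T....
Step 3: 5 trees catch fire, 6 burn out
  TTF..
  TF...
  TTF..
  TTF..
  TF...
  T....
Step 4: 5 trees catch fire, 5 burn out
  TF...
  F....
  TF...
  TF...
  F....
  T....

TF...
F....
TF...
TF...
F....
T....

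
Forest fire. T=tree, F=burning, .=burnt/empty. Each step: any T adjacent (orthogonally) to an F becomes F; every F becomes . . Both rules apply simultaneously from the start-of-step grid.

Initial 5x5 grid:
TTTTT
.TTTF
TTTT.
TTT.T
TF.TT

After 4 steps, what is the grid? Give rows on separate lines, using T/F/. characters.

Step 1: 4 trees catch fire, 2 burn out
  TTTTF
  .TTF.
  TTTT.
  TFT.T
  F..TT
Step 2: 6 trees catch fire, 4 burn out
  TTTF.
  .TF..
  TFTF.
  F.F.T
  ...TT
Step 3: 4 trees catch fire, 6 burn out
  TTF..
  .F...
  F.F..
  ....T
  ...TT
Step 4: 1 trees catch fire, 4 burn out
  TF...
  .....
  .....
  ....T
  ...TT

TF...
.....
.....
....T
...TT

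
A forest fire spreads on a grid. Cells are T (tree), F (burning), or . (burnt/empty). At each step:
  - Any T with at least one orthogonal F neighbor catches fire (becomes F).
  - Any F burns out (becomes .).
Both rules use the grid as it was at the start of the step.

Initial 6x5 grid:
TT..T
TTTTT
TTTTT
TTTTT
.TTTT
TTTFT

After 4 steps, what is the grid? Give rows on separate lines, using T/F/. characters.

Step 1: 3 trees catch fire, 1 burn out
  TT..T
  TTTTT
  TTTTT
  TTTTT
  .TTFT
  TTF.F
Step 2: 4 trees catch fire, 3 burn out
  TT..T
  TTTTT
  TTTTT
  TTTFT
  .TF.F
  TF...
Step 3: 5 trees catch fire, 4 burn out
  TT..T
  TTTTT
  TTTFT
  TTF.F
  .F...
  F....
Step 4: 4 trees catch fire, 5 burn out
  TT..T
  TTTFT
  TTF.F
  TF...
  .....
  .....

TT..T
TTTFT
TTF.F
TF...
.....
.....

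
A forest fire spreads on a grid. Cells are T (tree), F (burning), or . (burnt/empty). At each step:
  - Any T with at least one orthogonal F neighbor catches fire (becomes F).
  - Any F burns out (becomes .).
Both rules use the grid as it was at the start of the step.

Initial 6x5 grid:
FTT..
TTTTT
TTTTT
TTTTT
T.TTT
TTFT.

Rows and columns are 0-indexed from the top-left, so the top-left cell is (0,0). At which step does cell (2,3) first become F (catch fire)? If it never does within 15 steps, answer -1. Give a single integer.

Step 1: cell (2,3)='T' (+5 fires, +2 burnt)
Step 2: cell (2,3)='T' (+6 fires, +5 burnt)
Step 3: cell (2,3)='T' (+8 fires, +6 burnt)
Step 4: cell (2,3)='F' (+3 fires, +8 burnt)
  -> target ignites at step 4
Step 5: cell (2,3)='.' (+2 fires, +3 burnt)
Step 6: cell (2,3)='.' (+0 fires, +2 burnt)
  fire out at step 6

4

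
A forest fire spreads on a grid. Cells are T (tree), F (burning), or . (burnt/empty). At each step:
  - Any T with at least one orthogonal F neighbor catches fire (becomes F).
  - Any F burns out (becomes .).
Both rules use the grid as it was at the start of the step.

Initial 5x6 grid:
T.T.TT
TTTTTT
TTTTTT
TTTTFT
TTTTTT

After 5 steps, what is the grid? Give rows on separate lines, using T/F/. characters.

Step 1: 4 trees catch fire, 1 burn out
  T.T.TT
  TTTTTT
  TTTTFT
  TTTF.F
  TTTTFT
Step 2: 6 trees catch fire, 4 burn out
  T.T.TT
  TTTTFT
  TTTF.F
  TTF...
  TTTF.F
Step 3: 6 trees catch fire, 6 burn out
  T.T.FT
  TTTF.F
  TTF...
  TF....
  TTF...
Step 4: 5 trees catch fire, 6 burn out
  T.T..F
  TTF...
  TF....
  F.....
  TF....
Step 5: 4 trees catch fire, 5 burn out
  T.F...
  TF....
  F.....
  ......
  F.....

T.F...
TF....
F.....
......
F.....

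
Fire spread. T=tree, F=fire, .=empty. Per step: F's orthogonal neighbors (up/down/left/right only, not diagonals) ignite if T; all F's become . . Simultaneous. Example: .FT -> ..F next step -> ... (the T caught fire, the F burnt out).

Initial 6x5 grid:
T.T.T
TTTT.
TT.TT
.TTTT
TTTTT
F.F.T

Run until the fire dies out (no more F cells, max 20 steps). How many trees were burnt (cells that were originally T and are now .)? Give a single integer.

Answer: 20

Derivation:
Step 1: +2 fires, +2 burnt (F count now 2)
Step 2: +3 fires, +2 burnt (F count now 3)
Step 3: +3 fires, +3 burnt (F count now 3)
Step 4: +4 fires, +3 burnt (F count now 4)
Step 5: +4 fires, +4 burnt (F count now 4)
Step 6: +2 fires, +4 burnt (F count now 2)
Step 7: +2 fires, +2 burnt (F count now 2)
Step 8: +0 fires, +2 burnt (F count now 0)
Fire out after step 8
Initially T: 21, now '.': 29
Total burnt (originally-T cells now '.'): 20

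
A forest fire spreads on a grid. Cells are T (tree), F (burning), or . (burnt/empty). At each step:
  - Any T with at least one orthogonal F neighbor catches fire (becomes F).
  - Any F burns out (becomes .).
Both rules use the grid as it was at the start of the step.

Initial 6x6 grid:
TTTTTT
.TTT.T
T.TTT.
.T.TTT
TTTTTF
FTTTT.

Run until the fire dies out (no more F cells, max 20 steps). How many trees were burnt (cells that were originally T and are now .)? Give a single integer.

Answer: 26

Derivation:
Step 1: +4 fires, +2 burnt (F count now 4)
Step 2: +5 fires, +4 burnt (F count now 5)
Step 3: +5 fires, +5 burnt (F count now 5)
Step 4: +1 fires, +5 burnt (F count now 1)
Step 5: +2 fires, +1 burnt (F count now 2)
Step 6: +2 fires, +2 burnt (F count now 2)
Step 7: +3 fires, +2 burnt (F count now 3)
Step 8: +2 fires, +3 burnt (F count now 2)
Step 9: +2 fires, +2 burnt (F count now 2)
Step 10: +0 fires, +2 burnt (F count now 0)
Fire out after step 10
Initially T: 27, now '.': 35
Total burnt (originally-T cells now '.'): 26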